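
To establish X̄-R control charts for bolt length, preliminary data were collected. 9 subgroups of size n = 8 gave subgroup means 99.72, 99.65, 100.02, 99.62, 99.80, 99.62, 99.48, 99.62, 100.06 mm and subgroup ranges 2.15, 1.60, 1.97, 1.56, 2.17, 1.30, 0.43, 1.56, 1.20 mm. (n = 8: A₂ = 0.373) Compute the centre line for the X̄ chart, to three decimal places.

X̄̄ = (99.72 + 99.65 + 100.02 + 99.62 + 99.80 + 99.62 + 99.48 + 99.62 + 100.06) / 9 = 897.5900 / 9 = 99.7322
CL = X̄̄ = 99.7322

99.732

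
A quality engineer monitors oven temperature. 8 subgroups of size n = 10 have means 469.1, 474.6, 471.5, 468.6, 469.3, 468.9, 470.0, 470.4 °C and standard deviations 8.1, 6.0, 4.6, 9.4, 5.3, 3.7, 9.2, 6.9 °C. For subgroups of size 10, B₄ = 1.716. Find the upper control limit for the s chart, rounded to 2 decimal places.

11.41

s̄ = (8.1 + 6.0 + 4.6 + 9.4 + 5.3 + 3.7 + 9.2 + 6.9) / 8 = 6.6500
UCL_s = B₄·s̄ = 1.716 × 6.6500 = 11.4114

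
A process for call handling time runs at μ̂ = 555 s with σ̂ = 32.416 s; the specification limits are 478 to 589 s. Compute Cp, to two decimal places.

Cp = (USL − LSL) / (6σ̂) = (589 − 478) / (6 × 32.416) = 111.0000 / 194.4960 = 0.5707

0.57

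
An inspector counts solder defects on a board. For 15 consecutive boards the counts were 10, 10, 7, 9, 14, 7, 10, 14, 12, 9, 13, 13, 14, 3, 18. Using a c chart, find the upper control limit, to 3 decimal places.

c̄ = (10 + 10 + 7 + 9 + 14 + 7 + 10 + 14 + 12 + 9 + 13 + 13 + 14 + 3 + 18) / 15 = 163 / 15 = 10.8667
UCL = c̄ + 3√c̄ = 10.8667 + 3 × √10.8667 = 10.8667 + 3 × 3.2965 = 20.7561

20.756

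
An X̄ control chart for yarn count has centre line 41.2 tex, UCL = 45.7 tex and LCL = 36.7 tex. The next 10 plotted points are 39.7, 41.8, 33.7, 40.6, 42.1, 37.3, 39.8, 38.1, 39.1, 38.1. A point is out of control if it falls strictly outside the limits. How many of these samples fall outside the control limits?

Compare each point to [36.7, 45.7]: sample 3 = 33.7 < LCL.

1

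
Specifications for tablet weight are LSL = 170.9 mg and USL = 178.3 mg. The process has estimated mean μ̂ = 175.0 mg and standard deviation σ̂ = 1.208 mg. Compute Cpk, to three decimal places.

Cpu = (USL − μ̂) / (3σ̂) = (178.3 − 175.0) / (3 × 1.208) = 0.9106; Cpl = (μ̂ − LSL) / (3σ̂) = (175.0 − 170.9) / (3 × 1.208) = 1.1313; Cpk = min(Cpu, Cpl) = 0.9106

0.911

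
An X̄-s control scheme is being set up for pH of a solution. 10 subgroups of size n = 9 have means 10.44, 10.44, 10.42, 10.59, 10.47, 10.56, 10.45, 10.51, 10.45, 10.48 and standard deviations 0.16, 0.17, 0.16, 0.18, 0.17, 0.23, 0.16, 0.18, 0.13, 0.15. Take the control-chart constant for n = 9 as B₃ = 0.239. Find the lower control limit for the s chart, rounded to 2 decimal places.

s̄ = (0.16 + 0.17 + 0.16 + 0.18 + 0.17 + 0.23 + 0.16 + 0.18 + 0.13 + 0.15) / 10 = 0.1690
LCL_s = B₃·s̄ = 0.239 × 0.1690 = 0.0404

0.04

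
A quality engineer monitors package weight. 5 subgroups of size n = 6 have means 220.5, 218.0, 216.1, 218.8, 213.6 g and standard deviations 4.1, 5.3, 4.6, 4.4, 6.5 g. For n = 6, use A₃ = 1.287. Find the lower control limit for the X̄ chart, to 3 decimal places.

X̄̄ = (220.5 + 218.0 + 216.1 + 218.8 + 213.6) / 5 = 217.4000
s̄ = (4.1 + 5.3 + 4.6 + 4.4 + 6.5) / 5 = 4.9800
LCL = X̄̄ − A₃·s̄ = 217.4000 − 1.287 × 4.9800 = 210.9907

210.991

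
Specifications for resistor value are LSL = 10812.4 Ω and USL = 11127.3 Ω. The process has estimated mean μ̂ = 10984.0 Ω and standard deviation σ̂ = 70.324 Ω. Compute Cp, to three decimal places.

Cp = (USL − LSL) / (6σ̂) = (11127.3 − 10812.4) / (6 × 70.324) = 314.9000 / 421.9440 = 0.7463

0.746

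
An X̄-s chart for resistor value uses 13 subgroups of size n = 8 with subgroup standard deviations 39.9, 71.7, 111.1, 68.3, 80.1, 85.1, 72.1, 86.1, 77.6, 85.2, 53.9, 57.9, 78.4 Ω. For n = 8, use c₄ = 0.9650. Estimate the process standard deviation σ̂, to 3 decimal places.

s̄ = (39.9 + 71.7 + 111.1 + 68.3 + 80.1 + 85.1 + 72.1 + 86.1 + 77.6 + 85.2 + 53.9 + 57.9 + 78.4) / 13 = 74.4154
σ̂ = s̄ / c₄ = 74.4154 / 0.9650 = 77.1144

77.114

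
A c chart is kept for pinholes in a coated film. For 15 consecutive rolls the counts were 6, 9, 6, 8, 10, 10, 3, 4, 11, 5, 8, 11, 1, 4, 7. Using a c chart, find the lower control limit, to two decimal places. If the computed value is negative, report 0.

c̄ = (6 + 9 + 6 + 8 + 10 + 10 + 3 + 4 + 11 + 5 + 8 + 11 + 1 + 4 + 7) / 15 = 103 / 15 = 6.8667
LCL = c̄ − 3√c̄ = 6.8667 − 3 × 2.6204 = -0.9946 → 0 (cannot be negative)

0.00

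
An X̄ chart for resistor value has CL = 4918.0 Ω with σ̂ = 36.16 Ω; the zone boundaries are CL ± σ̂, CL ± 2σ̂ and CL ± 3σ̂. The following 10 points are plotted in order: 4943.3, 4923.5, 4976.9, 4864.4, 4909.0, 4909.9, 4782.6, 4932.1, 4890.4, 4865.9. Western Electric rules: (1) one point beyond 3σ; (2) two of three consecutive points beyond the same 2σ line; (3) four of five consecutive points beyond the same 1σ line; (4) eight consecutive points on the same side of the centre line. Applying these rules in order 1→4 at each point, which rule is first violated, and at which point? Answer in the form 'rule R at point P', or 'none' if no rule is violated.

rule 1 at point 7

Zone of each point (C = within 1σ̂, B = 1σ̂–2σ̂, A = 2σ̂–3σ̂, * = beyond 3σ̂; sign = side of CL): 1:+C, 2:+C, 3:+B, 4:-B, 5:-C, 6:-C, 7:-*, 8:+C, 9:-C, 10:-B
Rule 1 (one point beyond the 3σ limits) is satisfied at point 7.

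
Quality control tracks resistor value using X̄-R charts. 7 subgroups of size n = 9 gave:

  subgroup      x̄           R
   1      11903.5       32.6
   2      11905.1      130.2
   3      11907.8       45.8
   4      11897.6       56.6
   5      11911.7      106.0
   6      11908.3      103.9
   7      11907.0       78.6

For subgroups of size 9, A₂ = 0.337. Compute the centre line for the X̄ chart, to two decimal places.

11905.86

X̄̄ = (11903.5 + 11905.1 + 11907.8 + 11897.6 + 11911.7 + 11908.3 + 11907.0) / 7 = 83341.0000 / 7 = 11905.8571
CL = X̄̄ = 11905.8571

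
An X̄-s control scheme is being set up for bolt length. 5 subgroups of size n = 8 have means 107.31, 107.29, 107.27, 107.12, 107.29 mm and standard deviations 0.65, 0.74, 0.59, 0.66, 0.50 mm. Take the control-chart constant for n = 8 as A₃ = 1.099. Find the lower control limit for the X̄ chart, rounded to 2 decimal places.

106.57

X̄̄ = (107.31 + 107.29 + 107.27 + 107.12 + 107.29) / 5 = 107.2560
s̄ = (0.65 + 0.74 + 0.59 + 0.66 + 0.50) / 5 = 0.6280
LCL = X̄̄ − A₃·s̄ = 107.2560 − 1.099 × 0.6280 = 106.5658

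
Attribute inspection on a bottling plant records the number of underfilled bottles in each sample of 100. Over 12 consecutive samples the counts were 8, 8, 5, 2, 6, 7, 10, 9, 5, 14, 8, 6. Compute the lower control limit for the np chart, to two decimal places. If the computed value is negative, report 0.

0.00

p̄ = Σdᵢ / (k·n) = 88 / (12 × 100) = 0.07333
LCL = np̄ − 3·√(np̄(1−p̄)) = 7.3333 − 3 × 2.6068 = -0.4872 → 0 (negative, so LCL = 0)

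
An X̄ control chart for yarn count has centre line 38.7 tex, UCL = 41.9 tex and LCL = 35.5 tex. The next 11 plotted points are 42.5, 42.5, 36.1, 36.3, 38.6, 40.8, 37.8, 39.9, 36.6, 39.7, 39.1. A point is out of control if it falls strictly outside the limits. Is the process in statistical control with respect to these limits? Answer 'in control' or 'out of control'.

out of control

Compare each point to [35.5, 41.9]: sample 1 = 42.5 > UCL; sample 2 = 42.5 > UCL.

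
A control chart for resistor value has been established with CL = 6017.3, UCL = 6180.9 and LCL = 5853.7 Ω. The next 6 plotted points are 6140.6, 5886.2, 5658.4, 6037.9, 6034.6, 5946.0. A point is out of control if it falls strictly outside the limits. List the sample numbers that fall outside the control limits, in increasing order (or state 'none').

Compare each point to [5853.7, 6180.9]: sample 3 = 5658.4 < LCL.

3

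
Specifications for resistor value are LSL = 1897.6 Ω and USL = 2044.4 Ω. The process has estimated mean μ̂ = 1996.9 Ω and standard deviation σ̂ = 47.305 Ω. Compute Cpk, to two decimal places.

Cpu = (USL − μ̂) / (3σ̂) = (2044.4 − 1996.9) / (3 × 47.305) = 0.3347; Cpl = (μ̂ − LSL) / (3σ̂) = (1996.9 − 1897.6) / (3 × 47.305) = 0.6997; Cpk = min(Cpu, Cpl) = 0.3347

0.33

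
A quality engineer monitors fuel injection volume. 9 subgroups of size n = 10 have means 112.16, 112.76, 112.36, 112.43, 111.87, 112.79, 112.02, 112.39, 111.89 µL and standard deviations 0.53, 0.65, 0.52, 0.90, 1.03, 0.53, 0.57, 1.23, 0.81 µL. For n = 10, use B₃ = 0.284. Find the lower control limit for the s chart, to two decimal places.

s̄ = (0.53 + 0.65 + 0.52 + 0.90 + 1.03 + 0.53 + 0.57 + 1.23 + 0.81) / 9 = 0.7522
LCL_s = B₃·s̄ = 0.284 × 0.7522 = 0.2136

0.21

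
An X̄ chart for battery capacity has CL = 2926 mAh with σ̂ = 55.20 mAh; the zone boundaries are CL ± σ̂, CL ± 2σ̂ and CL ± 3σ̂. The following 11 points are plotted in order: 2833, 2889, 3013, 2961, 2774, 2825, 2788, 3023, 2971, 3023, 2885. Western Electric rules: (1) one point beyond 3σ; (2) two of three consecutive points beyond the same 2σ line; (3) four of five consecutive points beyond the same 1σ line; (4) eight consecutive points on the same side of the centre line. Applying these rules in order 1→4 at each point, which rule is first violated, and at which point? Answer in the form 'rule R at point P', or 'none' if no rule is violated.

Zone of each point (C = within 1σ̂, B = 1σ̂–2σ̂, A = 2σ̂–3σ̂, * = beyond 3σ̂; sign = side of CL): 1:-B, 2:-C, 3:+B, 4:+C, 5:-A, 6:-B, 7:-A, 8:+B, 9:+C, 10:+B, 11:-C
Rule 2 (two of three consecutive points beyond the same 2σ limit) is satisfied at point 7.

rule 2 at point 7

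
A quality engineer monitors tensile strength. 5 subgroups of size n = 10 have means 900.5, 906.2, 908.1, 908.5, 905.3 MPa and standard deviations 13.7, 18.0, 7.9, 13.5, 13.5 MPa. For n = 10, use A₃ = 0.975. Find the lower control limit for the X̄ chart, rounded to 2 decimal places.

X̄̄ = (900.5 + 906.2 + 908.1 + 908.5 + 905.3) / 5 = 905.7200
s̄ = (13.7 + 18.0 + 7.9 + 13.5 + 13.5) / 5 = 13.3200
LCL = X̄̄ − A₃·s̄ = 905.7200 − 0.975 × 13.3200 = 892.7330

892.73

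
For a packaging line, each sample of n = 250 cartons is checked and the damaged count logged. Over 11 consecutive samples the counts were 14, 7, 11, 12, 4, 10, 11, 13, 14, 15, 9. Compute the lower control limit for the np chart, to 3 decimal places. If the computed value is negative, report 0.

p̄ = Σdᵢ / (k·n) = 120 / (11 × 250) = 0.04364
LCL = np̄ − 3·√(np̄(1−p̄)) = 10.9091 − 3 × 3.2300 = 1.2190

1.219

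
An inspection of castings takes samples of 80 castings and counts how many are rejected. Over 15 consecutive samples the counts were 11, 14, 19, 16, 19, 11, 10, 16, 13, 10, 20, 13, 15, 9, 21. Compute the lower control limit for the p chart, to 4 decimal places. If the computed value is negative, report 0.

p̄ = Σdᵢ / (k·n) = 217 / (15 × 80) = 0.18083
LCL = p̄ − 3·√(p̄(1−p̄)/n) = 0.18083 − 3 × 0.04303 = 0.05174

0.0517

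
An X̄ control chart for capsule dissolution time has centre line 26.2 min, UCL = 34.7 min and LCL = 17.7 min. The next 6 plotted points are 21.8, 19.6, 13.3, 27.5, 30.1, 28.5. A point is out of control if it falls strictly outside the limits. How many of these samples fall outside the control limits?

Compare each point to [17.7, 34.7]: sample 3 = 13.3 < LCL.

1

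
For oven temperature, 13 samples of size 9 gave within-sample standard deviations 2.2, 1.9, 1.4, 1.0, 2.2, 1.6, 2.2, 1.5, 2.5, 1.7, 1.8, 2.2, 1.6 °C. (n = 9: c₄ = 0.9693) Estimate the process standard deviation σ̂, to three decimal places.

1.889

s̄ = (2.2 + 1.9 + 1.4 + 1.0 + 2.2 + 1.6 + 2.2 + 1.5 + 2.5 + 1.7 + 1.8 + 2.2 + 1.6) / 13 = 1.8308
σ̂ = s̄ / c₄ = 1.8308 / 0.9693 = 1.8888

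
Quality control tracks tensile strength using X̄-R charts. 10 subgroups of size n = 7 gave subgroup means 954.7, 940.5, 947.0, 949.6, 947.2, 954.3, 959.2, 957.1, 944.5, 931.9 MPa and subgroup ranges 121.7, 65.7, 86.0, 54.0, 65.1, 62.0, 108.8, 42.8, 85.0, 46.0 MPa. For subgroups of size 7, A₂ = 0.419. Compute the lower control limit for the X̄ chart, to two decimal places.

917.72

X̄̄ = (954.7 + 940.5 + 947.0 + 949.6 + 947.2 + 954.3 + 959.2 + 957.1 + 944.5 + 931.9) / 10 = 9486.0000 / 10 = 948.6000
R̄ = (121.7 + 65.7 + 86.0 + 54.0 + 65.1 + 62.0 + 108.8 + 42.8 + 85.0 + 46.0) / 10 = 737.1000 / 10 = 73.7100
LCL = X̄̄ − A₂·R̄ = 948.6000 − 0.419 × 73.7100 = 917.7155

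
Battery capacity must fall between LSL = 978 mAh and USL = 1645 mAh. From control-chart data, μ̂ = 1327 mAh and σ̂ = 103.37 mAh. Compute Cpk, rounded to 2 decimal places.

Cpu = (USL − μ̂) / (3σ̂) = (1645 − 1327) / (3 × 103.37) = 1.0254; Cpl = (μ̂ − LSL) / (3σ̂) = (1327 − 978) / (3 × 103.37) = 1.1254; Cpk = min(Cpu, Cpl) = 1.0254

1.03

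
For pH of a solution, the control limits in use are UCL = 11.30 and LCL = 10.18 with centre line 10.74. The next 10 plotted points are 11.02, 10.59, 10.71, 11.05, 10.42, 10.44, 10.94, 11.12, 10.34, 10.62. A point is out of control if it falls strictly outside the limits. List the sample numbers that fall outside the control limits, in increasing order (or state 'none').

none

All 10 points lie within [10.18, 11.30].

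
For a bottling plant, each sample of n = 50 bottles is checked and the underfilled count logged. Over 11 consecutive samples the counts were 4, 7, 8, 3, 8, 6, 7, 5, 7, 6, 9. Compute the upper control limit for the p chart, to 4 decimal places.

0.2687

p̄ = Σdᵢ / (k·n) = 70 / (11 × 50) = 0.12727
UCL = p̄ + 3·√(p̄(1−p̄)/n) = 0.12727 + 3 × √(0.12727×0.87273/50) = 0.12727 + 3 × 0.04713 = 0.26867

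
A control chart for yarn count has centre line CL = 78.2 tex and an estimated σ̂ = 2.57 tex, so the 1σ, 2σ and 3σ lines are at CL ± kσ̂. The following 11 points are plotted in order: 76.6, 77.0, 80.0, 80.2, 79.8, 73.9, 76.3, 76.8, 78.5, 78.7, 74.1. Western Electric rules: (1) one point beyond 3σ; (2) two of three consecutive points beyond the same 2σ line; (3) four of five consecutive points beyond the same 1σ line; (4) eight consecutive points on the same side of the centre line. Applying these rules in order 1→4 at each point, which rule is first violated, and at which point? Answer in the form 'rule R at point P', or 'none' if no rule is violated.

Zone of each point (C = within 1σ̂, B = 1σ̂–2σ̂, A = 2σ̂–3σ̂, * = beyond 3σ̂; sign = side of CL): 1:-C, 2:-C, 3:+C, 4:+C, 5:+C, 6:-B, 7:-C, 8:-C, 9:+C, 10:+C, 11:-B
No rule fires across all 11 points.

none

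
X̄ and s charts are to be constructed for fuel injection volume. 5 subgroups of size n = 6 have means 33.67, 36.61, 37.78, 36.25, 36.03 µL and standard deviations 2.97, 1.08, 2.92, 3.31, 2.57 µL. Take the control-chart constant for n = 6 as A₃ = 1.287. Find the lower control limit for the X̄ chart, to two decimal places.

X̄̄ = (33.67 + 36.61 + 37.78 + 36.25 + 36.03) / 5 = 36.0680
s̄ = (2.97 + 1.08 + 2.92 + 3.31 + 2.57) / 5 = 2.5700
LCL = X̄̄ − A₃·s̄ = 36.0680 − 1.287 × 2.5700 = 32.7604

32.76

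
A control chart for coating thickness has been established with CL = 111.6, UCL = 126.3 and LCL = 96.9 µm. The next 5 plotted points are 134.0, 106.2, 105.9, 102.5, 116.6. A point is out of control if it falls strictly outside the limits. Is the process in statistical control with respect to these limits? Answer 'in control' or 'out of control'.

Compare each point to [96.9, 126.3]: sample 1 = 134.0 > UCL.

out of control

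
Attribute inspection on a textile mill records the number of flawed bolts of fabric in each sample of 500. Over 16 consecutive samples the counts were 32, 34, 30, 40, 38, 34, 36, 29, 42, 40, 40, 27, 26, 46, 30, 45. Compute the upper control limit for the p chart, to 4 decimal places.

p̄ = Σdᵢ / (k·n) = 569 / (16 × 500) = 0.07112
UCL = p̄ + 3·√(p̄(1−p̄)/n) = 0.07112 + 3 × √(0.07112×0.92888/500) = 0.07112 + 3 × 0.01149 = 0.10561

0.1056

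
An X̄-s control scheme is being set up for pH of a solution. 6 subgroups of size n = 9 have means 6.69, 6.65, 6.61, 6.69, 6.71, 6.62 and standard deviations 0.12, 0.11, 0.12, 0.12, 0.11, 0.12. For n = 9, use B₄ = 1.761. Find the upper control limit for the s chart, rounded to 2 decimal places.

s̄ = (0.12 + 0.11 + 0.12 + 0.12 + 0.11 + 0.12) / 6 = 0.1167
UCL_s = B₄·s̄ = 1.761 × 0.1167 = 0.2054

0.21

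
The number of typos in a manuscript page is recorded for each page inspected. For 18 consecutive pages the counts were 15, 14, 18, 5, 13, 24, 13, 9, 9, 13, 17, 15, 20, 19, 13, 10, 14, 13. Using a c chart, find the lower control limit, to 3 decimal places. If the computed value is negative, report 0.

c̄ = (15 + 14 + 18 + 5 + 13 + 24 + 13 + 9 + 9 + 13 + 17 + 15 + 20 + 19 + 13 + 10 + 14 + 13) / 18 = 254 / 18 = 14.1111
LCL = c̄ − 3√c̄ = 14.1111 − 3 × 3.7565 = 2.8417

2.842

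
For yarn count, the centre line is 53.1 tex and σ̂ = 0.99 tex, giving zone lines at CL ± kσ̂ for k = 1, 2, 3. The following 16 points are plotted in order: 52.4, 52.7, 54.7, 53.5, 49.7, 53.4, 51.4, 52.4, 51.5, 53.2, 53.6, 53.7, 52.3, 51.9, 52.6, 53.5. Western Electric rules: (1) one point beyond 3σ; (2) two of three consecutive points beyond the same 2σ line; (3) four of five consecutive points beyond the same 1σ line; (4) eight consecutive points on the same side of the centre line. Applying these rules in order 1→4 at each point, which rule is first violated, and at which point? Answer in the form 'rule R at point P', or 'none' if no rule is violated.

Zone of each point (C = within 1σ̂, B = 1σ̂–2σ̂, A = 2σ̂–3σ̂, * = beyond 3σ̂; sign = side of CL): 1:-C, 2:-C, 3:+B, 4:+C, 5:-*, 6:+C, 7:-B, 8:-C, 9:-B, 10:+C, 11:+C, 12:+C, 13:-C, 14:-B, 15:-C, 16:+C
Rule 1 (one point beyond the 3σ limits) is satisfied at point 5.

rule 1 at point 5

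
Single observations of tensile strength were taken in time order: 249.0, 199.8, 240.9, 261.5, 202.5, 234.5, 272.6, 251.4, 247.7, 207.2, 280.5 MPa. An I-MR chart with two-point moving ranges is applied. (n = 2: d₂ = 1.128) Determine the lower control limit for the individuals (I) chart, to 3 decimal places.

X̄ = (249.0 + 199.8 + 240.9 + 261.5 + 202.5 + 234.5 + 272.6 + 251.4 + 247.7 + 207.2 + 280.5) / 11 = 240.6909
Moving ranges: 49.2, 41.1, 20.6, 59.0, 32.0, 38.1, 21.2, 3.7, 40.5, 73.3; M̄R̄ = 378.7000 / 10 = 37.8700
LCL = X̄ − 3·M̄R̄/d₂ = 240.6909 − 3 × 37.8700 / 1.128 = 139.9728

139.973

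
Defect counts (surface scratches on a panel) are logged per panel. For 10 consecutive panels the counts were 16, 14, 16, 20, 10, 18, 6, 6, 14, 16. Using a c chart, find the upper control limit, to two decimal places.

c̄ = (16 + 14 + 16 + 20 + 10 + 18 + 6 + 6 + 14 + 16) / 10 = 136 / 10 = 13.6000
UCL = c̄ + 3√c̄ = 13.6000 + 3 × √13.6000 = 13.6000 + 3 × 3.6878 = 24.6635

24.66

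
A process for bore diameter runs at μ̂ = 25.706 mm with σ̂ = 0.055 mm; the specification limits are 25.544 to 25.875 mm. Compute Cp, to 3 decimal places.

1.003

Cp = (USL − LSL) / (6σ̂) = (25.875 − 25.544) / (6 × 0.055) = 0.3310 / 0.3300 = 1.0030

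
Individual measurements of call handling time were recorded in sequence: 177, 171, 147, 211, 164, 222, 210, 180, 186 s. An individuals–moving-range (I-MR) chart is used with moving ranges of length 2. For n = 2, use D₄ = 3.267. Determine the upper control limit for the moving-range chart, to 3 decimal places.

Moving ranges: 6, 24, 64, 47, 58, 12, 30, 6; M̄R̄ = 247.0000 / 8 = 30.8750
UCL_MR = D₄·M̄R̄ = 3.267 × 30.8750 = 100.8686

100.869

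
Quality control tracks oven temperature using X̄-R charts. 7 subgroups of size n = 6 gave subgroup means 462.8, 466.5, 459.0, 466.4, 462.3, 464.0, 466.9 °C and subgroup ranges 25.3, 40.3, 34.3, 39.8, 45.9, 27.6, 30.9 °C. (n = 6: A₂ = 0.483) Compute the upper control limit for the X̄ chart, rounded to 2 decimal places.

X̄̄ = (462.8 + 466.5 + 459.0 + 466.4 + 462.3 + 464.0 + 466.9) / 7 = 3247.9000 / 7 = 463.9857
R̄ = (25.3 + 40.3 + 34.3 + 39.8 + 45.9 + 27.6 + 30.9) / 7 = 244.1000 / 7 = 34.8714
UCL = X̄̄ + A₂·R̄ = 463.9857 + 0.483 × 34.8714 = 480.8286

480.83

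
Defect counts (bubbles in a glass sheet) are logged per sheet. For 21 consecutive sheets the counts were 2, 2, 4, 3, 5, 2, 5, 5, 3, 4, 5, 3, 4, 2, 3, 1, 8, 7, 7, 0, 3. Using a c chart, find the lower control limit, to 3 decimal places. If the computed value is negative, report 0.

c̄ = (2 + 2 + 4 + 3 + 5 + 2 + 5 + 5 + 3 + 4 + 5 + 3 + 4 + 2 + 3 + 1 + 8 + 7 + 7 + 0 + 3) / 21 = 78 / 21 = 3.7143
LCL = c̄ − 3√c̄ = 3.7143 − 3 × 1.9272 = -2.0675 → 0 (cannot be negative)

0.000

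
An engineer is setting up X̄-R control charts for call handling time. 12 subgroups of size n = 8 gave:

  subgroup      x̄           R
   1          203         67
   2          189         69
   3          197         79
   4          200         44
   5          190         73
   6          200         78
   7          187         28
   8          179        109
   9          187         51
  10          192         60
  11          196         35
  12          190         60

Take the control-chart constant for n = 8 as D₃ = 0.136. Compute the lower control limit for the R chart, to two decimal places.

R̄ = (67 + 69 + 79 + 44 + 73 + 78 + 28 + 109 + 51 + 60 + 35 + 60) / 12 = 753.0000 / 12 = 62.7500
LCL_R = D₃·R̄ = 0.136 × 62.7500 = 8.5340

8.53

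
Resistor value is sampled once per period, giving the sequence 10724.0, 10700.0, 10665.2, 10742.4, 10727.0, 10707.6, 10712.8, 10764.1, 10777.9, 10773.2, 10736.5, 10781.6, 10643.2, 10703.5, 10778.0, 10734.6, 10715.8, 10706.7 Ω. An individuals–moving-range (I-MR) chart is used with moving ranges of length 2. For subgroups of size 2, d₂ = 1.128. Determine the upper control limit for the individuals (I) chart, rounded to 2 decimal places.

10832.60

X̄ = (10724.0 + 10700.0 + 10665.2 + 10742.4 + 10727.0 + 10707.6 + 10712.8 + 10764.1 + 10777.9 + 10773.2 + 10736.5 + 10781.6 + 10643.2 + 10703.5 + 10778.0 + 10734.6 + 10715.8 + 10706.7) / 18 = 10727.4500
Moving ranges: 24.0, 34.8, 77.2, 15.4, 19.4, 5.2, 51.3, 13.8, 4.7, 36.7, 45.1, 138.4, 60.3, 74.5, 43.4, 18.8, 9.1; M̄R̄ = 672.1000 / 17 = 39.5353
UCL = X̄ + 3·M̄R̄/d₂ = 10727.4500 + 3 × 39.5353 / 1.128 = 10832.5971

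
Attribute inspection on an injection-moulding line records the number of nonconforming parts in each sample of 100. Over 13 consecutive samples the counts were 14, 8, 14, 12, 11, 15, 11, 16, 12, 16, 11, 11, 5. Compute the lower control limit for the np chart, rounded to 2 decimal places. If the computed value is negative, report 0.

2.25

p̄ = Σdᵢ / (k·n) = 156 / (13 × 100) = 0.12000
LCL = np̄ − 3·√(np̄(1−p̄)) = 12.0000 − 3 × 3.2496 = 2.2512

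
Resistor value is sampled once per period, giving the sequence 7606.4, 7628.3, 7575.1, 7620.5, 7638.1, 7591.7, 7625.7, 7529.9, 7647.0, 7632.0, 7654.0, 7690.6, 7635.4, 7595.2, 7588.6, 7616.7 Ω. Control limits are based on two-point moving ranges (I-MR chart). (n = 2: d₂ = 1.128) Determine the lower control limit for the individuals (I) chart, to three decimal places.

7504.594

X̄ = (7606.4 + 7628.3 + 7575.1 + 7620.5 + 7638.1 + 7591.7 + 7625.7 + 7529.9 + 7647.0 + 7632.0 + 7654.0 + 7690.6 + 7635.4 + 7595.2 + 7588.6 + 7616.7) / 16 = 7617.2000
Moving ranges: 21.9, 53.2, 45.4, 17.6, 46.4, 34.0, 95.8, 117.1, 15.0, 22.0, 36.6, 55.2, 40.2, 6.6, 28.1; M̄R̄ = 635.1000 / 15 = 42.3400
LCL = X̄ − 3·M̄R̄/d₂ = 7617.2000 − 3 × 42.3400 / 1.128 = 7504.5936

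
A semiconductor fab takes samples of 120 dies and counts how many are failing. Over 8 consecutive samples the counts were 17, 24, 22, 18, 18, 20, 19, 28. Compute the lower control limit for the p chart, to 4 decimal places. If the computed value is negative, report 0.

p̄ = Σdᵢ / (k·n) = 166 / (8 × 120) = 0.17292
LCL = p̄ − 3·√(p̄(1−p̄)/n) = 0.17292 − 3 × 0.03452 = 0.06935

0.0693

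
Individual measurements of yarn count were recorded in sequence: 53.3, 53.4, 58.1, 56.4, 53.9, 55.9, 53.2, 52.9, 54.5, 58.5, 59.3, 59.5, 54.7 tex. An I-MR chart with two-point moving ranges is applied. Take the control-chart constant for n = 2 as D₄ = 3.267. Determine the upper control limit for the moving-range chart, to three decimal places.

Moving ranges: 0.1, 4.7, 1.7, 2.5, 2.0, 2.7, 0.3, 1.6, 4.0, 0.8, 0.2, 4.8; M̄R̄ = 25.4000 / 12 = 2.1167
UCL_MR = D₄·M̄R̄ = 3.267 × 2.1167 = 6.9151

6.915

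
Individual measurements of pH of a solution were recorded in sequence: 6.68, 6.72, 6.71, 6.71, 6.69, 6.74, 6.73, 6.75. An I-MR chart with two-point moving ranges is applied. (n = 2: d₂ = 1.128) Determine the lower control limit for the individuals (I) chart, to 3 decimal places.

X̄ = (6.68 + 6.72 + 6.71 + 6.71 + 6.69 + 6.74 + 6.73 + 6.75) / 8 = 6.7163
Moving ranges: 0.04, 0.01, 0.00, 0.02, 0.05, 0.01, 0.02; M̄R̄ = 0.1500 / 7 = 0.0214
LCL = X̄ − 3·M̄R̄/d₂ = 6.7163 − 3 × 0.0214 / 1.128 = 6.6593

6.659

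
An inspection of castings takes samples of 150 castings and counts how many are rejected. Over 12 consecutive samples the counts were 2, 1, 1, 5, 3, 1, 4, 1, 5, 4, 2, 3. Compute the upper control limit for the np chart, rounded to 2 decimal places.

7.52

p̄ = Σdᵢ / (k·n) = 32 / (12 × 150) = 0.01778
UCL = np̄ + 3·√(np̄(1−p̄)) = 2.6667 + 3 × √(2.6667×0.98222) = 2.6667 + 3 × 1.6184 = 7.5219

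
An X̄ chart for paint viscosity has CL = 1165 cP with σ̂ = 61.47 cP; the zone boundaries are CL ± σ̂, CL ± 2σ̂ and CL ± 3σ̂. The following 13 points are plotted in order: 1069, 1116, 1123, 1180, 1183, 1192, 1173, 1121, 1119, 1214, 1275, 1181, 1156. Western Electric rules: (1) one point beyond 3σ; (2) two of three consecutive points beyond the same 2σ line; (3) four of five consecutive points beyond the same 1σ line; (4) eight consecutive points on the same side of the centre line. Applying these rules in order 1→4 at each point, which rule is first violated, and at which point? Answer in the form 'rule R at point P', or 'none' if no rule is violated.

none

Zone of each point (C = within 1σ̂, B = 1σ̂–2σ̂, A = 2σ̂–3σ̂, * = beyond 3σ̂; sign = side of CL): 1:-B, 2:-C, 3:-C, 4:+C, 5:+C, 6:+C, 7:+C, 8:-C, 9:-C, 10:+C, 11:+B, 12:+C, 13:-C
No rule fires across all 13 points.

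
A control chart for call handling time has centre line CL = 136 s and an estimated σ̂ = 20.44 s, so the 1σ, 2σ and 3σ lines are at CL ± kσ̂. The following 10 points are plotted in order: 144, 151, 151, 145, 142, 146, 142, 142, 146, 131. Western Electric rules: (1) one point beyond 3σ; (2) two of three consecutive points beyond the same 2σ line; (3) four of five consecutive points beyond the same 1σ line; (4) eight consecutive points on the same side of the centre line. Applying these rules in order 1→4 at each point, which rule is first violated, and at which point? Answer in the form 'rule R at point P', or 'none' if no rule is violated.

rule 4 at point 8

Zone of each point (C = within 1σ̂, B = 1σ̂–2σ̂, A = 2σ̂–3σ̂, * = beyond 3σ̂; sign = side of CL): 1:+C, 2:+C, 3:+C, 4:+C, 5:+C, 6:+C, 7:+C, 8:+C, 9:+C, 10:-C
Rule 4 (eight consecutive points on the same side of the centre line) is satisfied at point 8.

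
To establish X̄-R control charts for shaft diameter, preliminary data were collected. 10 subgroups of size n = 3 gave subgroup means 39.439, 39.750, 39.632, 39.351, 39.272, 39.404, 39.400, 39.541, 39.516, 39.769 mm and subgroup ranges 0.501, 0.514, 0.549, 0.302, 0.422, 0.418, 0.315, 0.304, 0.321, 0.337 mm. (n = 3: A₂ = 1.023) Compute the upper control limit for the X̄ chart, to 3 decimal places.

X̄̄ = (39.439 + 39.750 + 39.632 + 39.351 + 39.272 + 39.404 + 39.400 + 39.541 + 39.516 + 39.769) / 10 = 395.0740 / 10 = 39.5074
R̄ = (0.501 + 0.514 + 0.549 + 0.302 + 0.422 + 0.418 + 0.315 + 0.304 + 0.321 + 0.337) / 10 = 3.9830 / 10 = 0.3983
UCL = X̄̄ + A₂·R̄ = 39.5074 + 1.023 × 0.3983 = 39.9149

39.915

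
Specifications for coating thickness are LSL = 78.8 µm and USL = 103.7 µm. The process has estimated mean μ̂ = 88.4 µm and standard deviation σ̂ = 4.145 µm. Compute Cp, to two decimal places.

1.00

Cp = (USL − LSL) / (6σ̂) = (103.7 − 78.8) / (6 × 4.145) = 24.9000 / 24.8700 = 1.0012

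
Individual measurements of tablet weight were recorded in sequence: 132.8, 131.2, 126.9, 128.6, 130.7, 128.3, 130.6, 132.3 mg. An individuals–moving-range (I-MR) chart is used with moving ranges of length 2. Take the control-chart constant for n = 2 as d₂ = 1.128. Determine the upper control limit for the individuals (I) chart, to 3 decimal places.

X̄ = (132.8 + 131.2 + 126.9 + 128.6 + 130.7 + 128.3 + 130.6 + 132.3) / 8 = 130.1750
Moving ranges: 1.6, 4.3, 1.7, 2.1, 2.4, 2.3, 1.7; M̄R̄ = 16.1000 / 7 = 2.3000
UCL = X̄ + 3·M̄R̄/d₂ = 130.1750 + 3 × 2.3000 / 1.128 = 136.2920

136.292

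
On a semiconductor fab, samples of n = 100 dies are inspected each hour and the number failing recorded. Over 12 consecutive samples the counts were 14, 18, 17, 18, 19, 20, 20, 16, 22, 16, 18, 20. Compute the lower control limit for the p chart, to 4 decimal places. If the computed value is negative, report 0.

0.0660

p̄ = Σdᵢ / (k·n) = 218 / (12 × 100) = 0.18167
LCL = p̄ − 3·√(p̄(1−p̄)/n) = 0.18167 − 3 × 0.03856 = 0.06600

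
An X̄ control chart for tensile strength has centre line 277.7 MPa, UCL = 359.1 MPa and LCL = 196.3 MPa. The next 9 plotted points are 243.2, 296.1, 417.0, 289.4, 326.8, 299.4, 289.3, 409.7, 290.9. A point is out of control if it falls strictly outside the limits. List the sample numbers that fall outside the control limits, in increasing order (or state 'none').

3, 8

Compare each point to [196.3, 359.1]: sample 3 = 417.0 > UCL; sample 8 = 409.7 > UCL.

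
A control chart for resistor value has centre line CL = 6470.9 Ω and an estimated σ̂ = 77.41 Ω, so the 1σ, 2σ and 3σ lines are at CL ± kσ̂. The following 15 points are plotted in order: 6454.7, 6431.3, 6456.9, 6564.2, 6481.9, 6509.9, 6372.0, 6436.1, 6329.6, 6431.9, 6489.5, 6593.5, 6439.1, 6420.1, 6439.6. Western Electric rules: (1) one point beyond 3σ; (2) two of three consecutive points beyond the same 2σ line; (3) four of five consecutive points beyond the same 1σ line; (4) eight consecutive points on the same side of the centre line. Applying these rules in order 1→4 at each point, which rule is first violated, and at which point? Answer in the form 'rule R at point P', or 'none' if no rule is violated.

Zone of each point (C = within 1σ̂, B = 1σ̂–2σ̂, A = 2σ̂–3σ̂, * = beyond 3σ̂; sign = side of CL): 1:-C, 2:-C, 3:-C, 4:+B, 5:+C, 6:+C, 7:-B, 8:-C, 9:-B, 10:-C, 11:+C, 12:+B, 13:-C, 14:-C, 15:-C
No rule fires across all 15 points.

none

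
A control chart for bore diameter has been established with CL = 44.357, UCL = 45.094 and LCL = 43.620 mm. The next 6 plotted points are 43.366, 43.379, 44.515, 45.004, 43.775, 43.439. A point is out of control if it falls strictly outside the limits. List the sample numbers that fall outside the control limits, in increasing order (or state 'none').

1, 2, 6

Compare each point to [43.620, 45.094]: sample 1 = 43.366 < LCL; sample 2 = 43.379 < LCL; sample 6 = 43.439 < LCL.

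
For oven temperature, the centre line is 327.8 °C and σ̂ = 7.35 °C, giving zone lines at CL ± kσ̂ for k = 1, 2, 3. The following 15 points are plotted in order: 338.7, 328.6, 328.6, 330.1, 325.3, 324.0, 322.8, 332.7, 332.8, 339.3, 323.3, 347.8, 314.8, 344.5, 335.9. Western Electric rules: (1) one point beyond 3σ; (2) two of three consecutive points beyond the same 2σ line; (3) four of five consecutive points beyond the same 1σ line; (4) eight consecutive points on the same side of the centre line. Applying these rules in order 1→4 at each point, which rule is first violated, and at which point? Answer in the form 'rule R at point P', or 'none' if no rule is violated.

rule 2 at point 14

Zone of each point (C = within 1σ̂, B = 1σ̂–2σ̂, A = 2σ̂–3σ̂, * = beyond 3σ̂; sign = side of CL): 1:+B, 2:+C, 3:+C, 4:+C, 5:-C, 6:-C, 7:-C, 8:+C, 9:+C, 10:+B, 11:-C, 12:+A, 13:-B, 14:+A, 15:+B
Rule 2 (two of three consecutive points beyond the same 2σ limit) is satisfied at point 14.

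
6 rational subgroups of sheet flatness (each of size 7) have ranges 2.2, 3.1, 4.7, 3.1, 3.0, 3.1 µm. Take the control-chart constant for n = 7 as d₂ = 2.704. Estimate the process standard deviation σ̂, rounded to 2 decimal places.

R̄ = (2.2 + 3.1 + 4.7 + 3.1 + 3.0 + 3.1) / 6 = 3.2000
σ̂ = R̄ / d₂ = 3.2000 / 2.704 = 1.1834

1.18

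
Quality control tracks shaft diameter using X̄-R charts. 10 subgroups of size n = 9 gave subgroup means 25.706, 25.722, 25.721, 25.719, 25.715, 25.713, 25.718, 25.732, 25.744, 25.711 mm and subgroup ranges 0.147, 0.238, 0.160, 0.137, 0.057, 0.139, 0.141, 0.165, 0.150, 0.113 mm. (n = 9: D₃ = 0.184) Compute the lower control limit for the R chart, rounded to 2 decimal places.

R̄ = (0.147 + 0.238 + 0.160 + 0.137 + 0.057 + 0.139 + 0.141 + 0.165 + 0.150 + 0.113) / 10 = 1.4470 / 10 = 0.1447
LCL_R = D₃·R̄ = 0.184 × 0.1447 = 0.0266

0.03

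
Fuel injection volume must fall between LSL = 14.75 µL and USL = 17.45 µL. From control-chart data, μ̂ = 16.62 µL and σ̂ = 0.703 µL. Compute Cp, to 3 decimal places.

Cp = (USL − LSL) / (6σ̂) = (17.45 − 14.75) / (6 × 0.703) = 2.7000 / 4.2180 = 0.6401

0.640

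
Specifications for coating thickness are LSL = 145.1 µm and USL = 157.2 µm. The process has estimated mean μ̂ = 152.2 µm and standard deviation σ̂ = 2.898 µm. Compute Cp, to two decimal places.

Cp = (USL − LSL) / (6σ̂) = (157.2 − 145.1) / (6 × 2.898) = 12.1000 / 17.3880 = 0.6959

0.70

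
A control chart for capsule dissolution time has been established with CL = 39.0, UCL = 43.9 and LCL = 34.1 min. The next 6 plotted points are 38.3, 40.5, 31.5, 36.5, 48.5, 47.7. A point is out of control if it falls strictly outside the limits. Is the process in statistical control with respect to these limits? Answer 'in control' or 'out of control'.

Compare each point to [34.1, 43.9]: sample 3 = 31.5 < LCL; sample 5 = 48.5 > UCL; sample 6 = 47.7 > UCL.

out of control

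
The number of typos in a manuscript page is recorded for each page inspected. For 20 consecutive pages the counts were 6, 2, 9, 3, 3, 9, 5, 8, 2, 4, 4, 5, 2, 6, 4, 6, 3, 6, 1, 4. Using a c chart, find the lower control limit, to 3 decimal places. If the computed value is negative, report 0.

0.000

c̄ = (6 + 2 + 9 + 3 + 3 + 9 + 5 + 8 + 2 + 4 + 4 + 5 + 2 + 6 + 4 + 6 + 3 + 6 + 1 + 4) / 20 = 92 / 20 = 4.6000
LCL = c̄ − 3√c̄ = 4.6000 − 3 × 2.1448 = -1.8343 → 0 (cannot be negative)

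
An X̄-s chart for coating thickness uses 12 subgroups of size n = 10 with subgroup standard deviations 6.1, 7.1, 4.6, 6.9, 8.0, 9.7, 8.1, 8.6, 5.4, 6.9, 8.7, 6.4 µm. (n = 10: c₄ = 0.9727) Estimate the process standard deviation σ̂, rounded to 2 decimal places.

7.41

s̄ = (6.1 + 7.1 + 4.6 + 6.9 + 8.0 + 9.7 + 8.1 + 8.6 + 5.4 + 6.9 + 8.7 + 6.4) / 12 = 7.2083
σ̂ = s̄ / c₄ = 7.2083 / 0.9727 = 7.4106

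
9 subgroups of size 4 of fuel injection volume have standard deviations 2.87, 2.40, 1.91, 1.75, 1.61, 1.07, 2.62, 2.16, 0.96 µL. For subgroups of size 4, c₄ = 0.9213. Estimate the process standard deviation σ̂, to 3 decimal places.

2.092

s̄ = (2.87 + 2.40 + 1.91 + 1.75 + 1.61 + 1.07 + 2.62 + 2.16 + 0.96) / 9 = 1.9278
σ̂ = s̄ / c₄ = 1.9278 / 0.9213 = 2.0925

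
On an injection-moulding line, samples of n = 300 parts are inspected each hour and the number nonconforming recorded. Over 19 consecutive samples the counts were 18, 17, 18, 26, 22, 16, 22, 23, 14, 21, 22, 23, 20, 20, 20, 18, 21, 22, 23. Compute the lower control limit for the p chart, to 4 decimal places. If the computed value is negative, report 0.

0.0242

p̄ = Σdᵢ / (k·n) = 386 / (19 × 300) = 0.06772
LCL = p̄ − 3·√(p̄(1−p̄)/n) = 0.06772 − 3 × 0.01451 = 0.02420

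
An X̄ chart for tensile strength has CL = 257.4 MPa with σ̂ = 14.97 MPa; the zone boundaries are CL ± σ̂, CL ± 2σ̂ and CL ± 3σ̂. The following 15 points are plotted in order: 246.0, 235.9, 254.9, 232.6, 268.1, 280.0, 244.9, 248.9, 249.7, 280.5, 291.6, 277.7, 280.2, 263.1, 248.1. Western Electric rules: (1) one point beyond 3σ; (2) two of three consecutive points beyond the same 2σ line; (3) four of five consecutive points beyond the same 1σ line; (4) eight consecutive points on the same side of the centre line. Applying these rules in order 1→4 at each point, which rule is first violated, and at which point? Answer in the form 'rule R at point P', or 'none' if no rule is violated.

Zone of each point (C = within 1σ̂, B = 1σ̂–2σ̂, A = 2σ̂–3σ̂, * = beyond 3σ̂; sign = side of CL): 1:-C, 2:-B, 3:-C, 4:-B, 5:+C, 6:+B, 7:-C, 8:-C, 9:-C, 10:+B, 11:+A, 12:+B, 13:+B, 14:+C, 15:-C
Rule 3 (four of five consecutive points beyond the same 1σ limit) is satisfied at point 13.

rule 3 at point 13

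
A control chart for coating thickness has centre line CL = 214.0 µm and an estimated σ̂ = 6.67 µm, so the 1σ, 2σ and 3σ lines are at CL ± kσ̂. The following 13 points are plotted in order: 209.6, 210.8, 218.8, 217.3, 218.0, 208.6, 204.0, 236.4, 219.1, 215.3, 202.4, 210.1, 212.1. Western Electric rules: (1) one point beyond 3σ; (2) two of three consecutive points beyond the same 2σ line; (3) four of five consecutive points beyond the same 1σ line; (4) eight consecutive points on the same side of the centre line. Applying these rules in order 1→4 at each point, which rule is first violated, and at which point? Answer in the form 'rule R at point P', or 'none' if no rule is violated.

Zone of each point (C = within 1σ̂, B = 1σ̂–2σ̂, A = 2σ̂–3σ̂, * = beyond 3σ̂; sign = side of CL): 1:-C, 2:-C, 3:+C, 4:+C, 5:+C, 6:-C, 7:-B, 8:+*, 9:+C, 10:+C, 11:-B, 12:-C, 13:-C
Rule 1 (one point beyond the 3σ limits) is satisfied at point 8.

rule 1 at point 8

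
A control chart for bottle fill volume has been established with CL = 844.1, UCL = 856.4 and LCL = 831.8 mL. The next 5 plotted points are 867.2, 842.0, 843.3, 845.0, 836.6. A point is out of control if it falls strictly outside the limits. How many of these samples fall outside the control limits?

Compare each point to [831.8, 856.4]: sample 1 = 867.2 > UCL.

1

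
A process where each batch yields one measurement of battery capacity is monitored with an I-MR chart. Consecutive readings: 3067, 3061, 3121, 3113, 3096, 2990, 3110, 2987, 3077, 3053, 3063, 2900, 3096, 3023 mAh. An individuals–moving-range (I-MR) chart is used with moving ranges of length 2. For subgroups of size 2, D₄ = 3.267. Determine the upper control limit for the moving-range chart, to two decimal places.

250.30

Moving ranges: 6, 60, 8, 17, 106, 120, 123, 90, 24, 10, 163, 196, 73; M̄R̄ = 996.0000 / 13 = 76.6154
UCL_MR = D₄·M̄R̄ = 3.267 × 76.6154 = 250.3025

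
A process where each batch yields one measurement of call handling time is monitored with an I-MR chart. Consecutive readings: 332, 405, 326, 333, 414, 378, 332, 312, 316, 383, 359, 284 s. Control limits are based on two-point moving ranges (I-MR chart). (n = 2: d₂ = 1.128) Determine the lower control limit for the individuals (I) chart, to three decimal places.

224.042

X̄ = (332 + 405 + 326 + 333 + 414 + 378 + 332 + 312 + 316 + 383 + 359 + 284) / 12 = 347.8333
Moving ranges: 73, 79, 7, 81, 36, 46, 20, 4, 67, 24, 75; M̄R̄ = 512.0000 / 11 = 46.5455
LCL = X̄ − 3·M̄R̄/d₂ = 347.8333 − 3 × 46.5455 / 1.128 = 224.0422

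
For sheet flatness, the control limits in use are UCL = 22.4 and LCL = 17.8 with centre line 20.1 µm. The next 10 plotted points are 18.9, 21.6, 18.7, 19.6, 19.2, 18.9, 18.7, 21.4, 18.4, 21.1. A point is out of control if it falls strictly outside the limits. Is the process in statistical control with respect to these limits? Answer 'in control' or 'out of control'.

in control

All 10 points lie within [17.8, 22.4].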